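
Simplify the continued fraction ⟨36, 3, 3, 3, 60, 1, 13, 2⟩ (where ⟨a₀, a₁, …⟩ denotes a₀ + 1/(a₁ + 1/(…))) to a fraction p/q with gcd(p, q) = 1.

2127393/58601

Start with 2.
13 + 1/(2/1) = 13 + 1/2 = 27/2
1 + 1/(27/2) = 1 + 2/27 = 29/27
60 + 1/(29/27) = 60 + 27/29 = 1767/29
3 + 1/(1767/29) = 3 + 29/1767 = 5330/1767
3 + 1/(5330/1767) = 3 + 1767/5330 = 17757/5330
3 + 1/(17757/5330) = 3 + 5330/17757 = 58601/17757
36 + 1/(58601/17757) = 36 + 17757/58601 = 2127393/58601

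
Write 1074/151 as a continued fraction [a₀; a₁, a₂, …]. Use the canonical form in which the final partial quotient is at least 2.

[7; 8, 1, 7, 2]

⌊1074/151⌋ = 7, remainder 17
⌊151/17⌋ = 8, remainder 15
⌊17/15⌋ = 1, remainder 2
⌊15/2⌋ = 7, remainder 1
⌊2/1⌋ = 2, remainder 0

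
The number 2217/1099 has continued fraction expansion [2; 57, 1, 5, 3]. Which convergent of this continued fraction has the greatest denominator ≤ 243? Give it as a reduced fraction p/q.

a_0 = 2: 2/1  (≤ bound)
a_1 = 57: 115/57  (≤ bound)
a_2 = 1: 117/58  (≤ bound)
a_3 = 5: 700/347  (> 243, stop)

117/58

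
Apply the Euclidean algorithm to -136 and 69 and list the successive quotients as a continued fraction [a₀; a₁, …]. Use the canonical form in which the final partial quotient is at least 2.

-136 = -2·69 + 2, so a_0 = -2
69 = 34·2 + 1, so a_1 = 34
2 = 2·1 + 0, so a_2 = 2

[-2; 34, 2]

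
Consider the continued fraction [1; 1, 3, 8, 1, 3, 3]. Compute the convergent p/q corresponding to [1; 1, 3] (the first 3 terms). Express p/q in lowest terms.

7/4

Start with 3.
1 + 1/(3/1) = 1 + 1/3 = 4/3
1 + 1/(4/3) = 1 + 3/4 = 7/4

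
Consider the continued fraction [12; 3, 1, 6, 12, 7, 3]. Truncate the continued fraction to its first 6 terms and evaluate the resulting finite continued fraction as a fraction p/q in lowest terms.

28478/2323

Build up convergents one term at a time:
a_0 = 12: 12/1
a_1 = 3: 37/3
a_2 = 1: 49/4
a_3 = 6: 331/27
a_4 = 12: 4021/328
a_5 = 7: 28478/2323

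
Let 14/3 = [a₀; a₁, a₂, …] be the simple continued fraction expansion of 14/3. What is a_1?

1

⌊14/3⌋ = 4, remainder 2
⌊3/2⌋ = 1, remainder 1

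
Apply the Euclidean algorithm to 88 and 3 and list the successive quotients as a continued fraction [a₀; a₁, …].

88 ÷ 3 → quotient 29, remainder 1
3 ÷ 1 → quotient 3, remainder 0

[29; 3]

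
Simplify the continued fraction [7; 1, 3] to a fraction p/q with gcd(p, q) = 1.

31/4

Build up convergents one term at a time:
a_0 = 7: 7/1
a_1 = 1: 8/1
a_2 = 3: 31/4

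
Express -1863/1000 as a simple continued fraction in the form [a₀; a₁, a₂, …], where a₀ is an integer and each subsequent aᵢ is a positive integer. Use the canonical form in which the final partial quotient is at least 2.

Apply division with remainder until the remainder is 0:
-1863 ÷ 1000 → quotient -2, remainder 137
1000 ÷ 137 → quotient 7, remainder 41
137 ÷ 41 → quotient 3, remainder 14
41 ÷ 14 → quotient 2, remainder 13
14 ÷ 13 → quotient 1, remainder 1
13 ÷ 1 → quotient 13, remainder 0

[-2; 7, 3, 2, 1, 13]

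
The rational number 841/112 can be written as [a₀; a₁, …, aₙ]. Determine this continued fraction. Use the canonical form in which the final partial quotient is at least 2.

[7; 1, 1, 27, 2]

⌊841/112⌋ = 7, remainder 57
⌊112/57⌋ = 1, remainder 55
⌊57/55⌋ = 1, remainder 2
⌊55/2⌋ = 27, remainder 1
⌊2/1⌋ = 2, remainder 0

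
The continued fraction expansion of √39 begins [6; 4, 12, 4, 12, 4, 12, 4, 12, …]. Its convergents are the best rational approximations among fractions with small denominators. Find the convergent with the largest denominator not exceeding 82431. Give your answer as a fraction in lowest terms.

List convergents until the denominator exceeds the bound:
a_0 = 6: 6/1  (≤ bound)
a_1 = 4: 25/4  (≤ bound)
a_2 = 12: 306/49  (≤ bound)
a_3 = 4: 1249/200  (≤ bound)
a_4 = 12: 15294/2449  (≤ bound)
a_5 = 4: 62425/9996  (≤ bound)
a_6 = 12: 764394/122401  (> 82431, stop)

62425/9996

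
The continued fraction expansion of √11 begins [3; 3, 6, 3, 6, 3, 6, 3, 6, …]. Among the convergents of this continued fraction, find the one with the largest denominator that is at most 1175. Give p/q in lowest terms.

1257/379

a_0 = 3: 3/1  (≤ bound)
a_1 = 3: 10/3  (≤ bound)
a_2 = 6: 63/19  (≤ bound)
a_3 = 3: 199/60  (≤ bound)
a_4 = 6: 1257/379  (≤ bound)
a_5 = 3: 3970/1197  (> 1175, stop)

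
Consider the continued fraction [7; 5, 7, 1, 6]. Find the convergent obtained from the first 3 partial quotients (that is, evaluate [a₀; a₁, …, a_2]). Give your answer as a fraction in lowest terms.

Start with 7.
5 + 1/(7/1) = 5 + 1/7 = 36/7
7 + 1/(36/7) = 7 + 7/36 = 259/36

259/36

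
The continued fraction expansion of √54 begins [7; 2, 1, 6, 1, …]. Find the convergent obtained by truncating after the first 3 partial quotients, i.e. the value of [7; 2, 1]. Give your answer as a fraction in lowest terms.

a_0 = 7: 7/1
a_1 = 2: 15/2
a_2 = 1: 22/3

22/3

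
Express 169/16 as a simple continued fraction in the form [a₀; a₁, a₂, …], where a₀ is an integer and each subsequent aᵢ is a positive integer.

169 ÷ 16 → quotient 10, remainder 9
16 ÷ 9 → quotient 1, remainder 7
9 ÷ 7 → quotient 1, remainder 2
7 ÷ 2 → quotient 3, remainder 1
2 ÷ 1 → quotient 2, remainder 0

[10; 1, 1, 3, 2]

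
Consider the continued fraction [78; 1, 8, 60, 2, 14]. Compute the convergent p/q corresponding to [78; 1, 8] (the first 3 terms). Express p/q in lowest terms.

710/9

Starting at the tail and folding back:
Start with 8.
1 + 1/(8/1) = 1 + 1/8 = 9/8
78 + 1/(9/8) = 78 + 8/9 = 710/9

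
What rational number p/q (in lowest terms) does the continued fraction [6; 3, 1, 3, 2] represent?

213/34

Work from the innermost term outward:
Start with 2.
3 + 1/(2/1) = 3 + 1/2 = 7/2
1 + 1/(7/2) = 1 + 2/7 = 9/7
3 + 1/(9/7) = 3 + 7/9 = 34/9
6 + 1/(34/9) = 6 + 9/34 = 213/34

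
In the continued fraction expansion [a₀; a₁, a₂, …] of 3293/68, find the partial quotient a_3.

1

3293 ÷ 68 → quotient 48, remainder 29
68 ÷ 29 → quotient 2, remainder 10
29 ÷ 10 → quotient 2, remainder 9
10 ÷ 9 → quotient 1, remainder 1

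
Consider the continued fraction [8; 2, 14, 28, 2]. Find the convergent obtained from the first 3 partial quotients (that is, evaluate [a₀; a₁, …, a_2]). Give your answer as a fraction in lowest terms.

246/29

a_0 = 8: 8/1
a_1 = 2: 17/2
a_2 = 14: 246/29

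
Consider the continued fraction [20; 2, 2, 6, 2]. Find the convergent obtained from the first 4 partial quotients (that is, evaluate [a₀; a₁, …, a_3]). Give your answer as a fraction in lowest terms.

Start with 6.
2 + 1/(6/1) = 2 + 1/6 = 13/6
2 + 1/(13/6) = 2 + 6/13 = 32/13
20 + 1/(32/13) = 20 + 13/32 = 653/32

653/32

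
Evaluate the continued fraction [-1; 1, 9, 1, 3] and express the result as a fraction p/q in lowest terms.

-4/43

Start with 3.
1 + 1/(3/1) = 1 + 1/3 = 4/3
9 + 1/(4/3) = 9 + 3/4 = 39/4
1 + 1/(39/4) = 1 + 4/39 = 43/39
-1 + 1/(43/39) = -1 + 39/43 = -4/43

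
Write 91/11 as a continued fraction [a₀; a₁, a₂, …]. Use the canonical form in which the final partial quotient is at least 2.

[8; 3, 1, 2]

Run the Euclidean algorithm, recording each quotient:
⌊91/11⌋ = 8, remainder 3
⌊11/3⌋ = 3, remainder 2
⌊3/2⌋ = 1, remainder 1
⌊2/1⌋ = 2, remainder 0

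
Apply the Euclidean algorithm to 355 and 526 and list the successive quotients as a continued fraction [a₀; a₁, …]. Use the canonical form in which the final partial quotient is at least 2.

[0; 1, 2, 13, 6, 2]

355 = 0·526 + 355, so a_0 = 0
526 = 1·355 + 171, so a_1 = 1
355 = 2·171 + 13, so a_2 = 2
171 = 13·13 + 2, so a_3 = 13
13 = 6·2 + 1, so a_4 = 6
2 = 2·1 + 0, so a_5 = 2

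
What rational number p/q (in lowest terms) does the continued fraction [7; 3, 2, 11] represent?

Start with 11.
2 + 1/(11/1) = 2 + 1/11 = 23/11
3 + 1/(23/11) = 3 + 11/23 = 80/23
7 + 1/(80/23) = 7 + 23/80 = 583/80

583/80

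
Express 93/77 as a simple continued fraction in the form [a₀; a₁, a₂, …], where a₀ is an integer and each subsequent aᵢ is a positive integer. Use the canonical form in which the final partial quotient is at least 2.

[1; 4, 1, 4, 3]

93 = 1·77 + 16, so a_0 = 1
77 = 4·16 + 13, so a_1 = 4
16 = 1·13 + 3, so a_2 = 1
13 = 4·3 + 1, so a_3 = 4
3 = 3·1 + 0, so a_4 = 3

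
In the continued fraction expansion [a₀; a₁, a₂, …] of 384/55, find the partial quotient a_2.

384 = 6·55 + 54, so a_0 = 6
55 = 1·54 + 1, so a_1 = 1
54 = 54·1 + 0, so a_2 = 54

54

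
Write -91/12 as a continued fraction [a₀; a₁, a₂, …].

[-8; 2, 2, 2]

-91 = -8·12 + 5, so a_0 = -8
12 = 2·5 + 2, so a_1 = 2
5 = 2·2 + 1, so a_2 = 2
2 = 2·1 + 0, so a_3 = 2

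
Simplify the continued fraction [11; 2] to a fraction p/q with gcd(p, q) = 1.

Build up convergents one term at a time:
a_0 = 11: 11/1
a_1 = 2: 23/2

23/2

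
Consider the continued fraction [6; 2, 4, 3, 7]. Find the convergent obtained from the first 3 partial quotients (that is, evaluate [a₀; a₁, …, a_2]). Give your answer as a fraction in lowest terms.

58/9

Collapse the nested fraction from the inside out:
Start with 4.
2 + 1/(4/1) = 2 + 1/4 = 9/4
6 + 1/(9/4) = 6 + 4/9 = 58/9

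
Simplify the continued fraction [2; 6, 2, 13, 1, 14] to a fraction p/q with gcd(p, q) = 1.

Start with 14.
1 + 1/(14/1) = 1 + 1/14 = 15/14
13 + 1/(15/14) = 13 + 14/15 = 209/15
2 + 1/(209/15) = 2 + 15/209 = 433/209
6 + 1/(433/209) = 6 + 209/433 = 2807/433
2 + 1/(2807/433) = 2 + 433/2807 = 6047/2807

6047/2807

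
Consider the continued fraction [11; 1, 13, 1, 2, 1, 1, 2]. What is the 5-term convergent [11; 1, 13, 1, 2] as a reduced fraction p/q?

525/44

Use the convergent recurrence hₖ = aₖ·hₖ₋₁ + hₖ₋₂ (and likewise for the denominators kₖ):
a_0 = 11: 11/1
a_1 = 1: 12/1
a_2 = 13: 167/14
a_3 = 1: 179/15
a_4 = 2: 525/44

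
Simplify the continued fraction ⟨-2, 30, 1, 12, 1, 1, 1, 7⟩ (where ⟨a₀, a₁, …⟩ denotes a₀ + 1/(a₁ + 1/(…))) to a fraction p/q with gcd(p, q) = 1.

Start with 7.
1 + 1/(7/1) = 1 + 1/7 = 8/7
1 + 1/(8/7) = 1 + 7/8 = 15/8
1 + 1/(15/8) = 1 + 8/15 = 23/15
12 + 1/(23/15) = 12 + 15/23 = 291/23
1 + 1/(291/23) = 1 + 23/291 = 314/291
30 + 1/(314/291) = 30 + 291/314 = 9711/314
-2 + 1/(9711/314) = -2 + 314/9711 = -19108/9711

-19108/9711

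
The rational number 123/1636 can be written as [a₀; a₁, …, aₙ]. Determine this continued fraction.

123 = 0·1636 + 123, so a_0 = 0
1636 = 13·123 + 37, so a_1 = 13
123 = 3·37 + 12, so a_2 = 3
37 = 3·12 + 1, so a_3 = 3
12 = 12·1 + 0, so a_4 = 12

[0; 13, 3, 3, 12]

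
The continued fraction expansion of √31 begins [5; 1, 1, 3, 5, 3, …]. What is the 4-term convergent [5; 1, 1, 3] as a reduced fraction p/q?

Start with 3.
1 + 1/(3/1) = 1 + 1/3 = 4/3
1 + 1/(4/3) = 1 + 3/4 = 7/4
5 + 1/(7/4) = 5 + 4/7 = 39/7

39/7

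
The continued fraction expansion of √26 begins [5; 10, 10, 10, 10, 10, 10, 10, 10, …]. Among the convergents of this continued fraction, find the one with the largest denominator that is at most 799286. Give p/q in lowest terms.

List convergents until the denominator exceeds the bound:
a_0 = 5: 5/1  (≤ bound)
a_1 = 10: 51/10  (≤ bound)
a_2 = 10: 515/101  (≤ bound)
a_3 = 10: 5201/1020  (≤ bound)
a_4 = 10: 52525/10301  (≤ bound)
a_5 = 10: 530451/104030  (≤ bound)
a_6 = 10: 5357035/1050601  (> 799286, stop)

530451/104030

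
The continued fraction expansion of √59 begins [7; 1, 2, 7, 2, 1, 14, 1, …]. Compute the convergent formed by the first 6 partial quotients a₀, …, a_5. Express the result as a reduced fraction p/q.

530/69

Compute successive convergents:
a_0 = 7: 7/1
a_1 = 1: 8/1
a_2 = 2: 23/3
a_3 = 7: 169/22
a_4 = 2: 361/47
a_5 = 1: 530/69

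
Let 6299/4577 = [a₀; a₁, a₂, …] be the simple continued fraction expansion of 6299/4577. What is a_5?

12

Repeatedly divide and take the remainder:
6299 = 1·4577 + 1722, so a_0 = 1
4577 = 2·1722 + 1133, so a_1 = 2
1722 = 1·1133 + 589, so a_2 = 1
1133 = 1·589 + 544, so a_3 = 1
589 = 1·544 + 45, so a_4 = 1
544 = 12·45 + 4, so a_5 = 12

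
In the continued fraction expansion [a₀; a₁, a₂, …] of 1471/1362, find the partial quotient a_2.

2

1471 ÷ 1362 → quotient 1, remainder 109
1362 ÷ 109 → quotient 12, remainder 54
109 ÷ 54 → quotient 2, remainder 1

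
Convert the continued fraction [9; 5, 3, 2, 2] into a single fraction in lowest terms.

Start with 2.
2 + 1/(2/1) = 2 + 1/2 = 5/2
3 + 1/(5/2) = 3 + 2/5 = 17/5
5 + 1/(17/5) = 5 + 5/17 = 90/17
9 + 1/(90/17) = 9 + 17/90 = 827/90

827/90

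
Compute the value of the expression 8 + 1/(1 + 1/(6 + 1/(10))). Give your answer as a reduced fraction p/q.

a_0 = 8: 8/1
a_1 = 1: 9/1
a_2 = 6: 62/7
a_3 = 10: 629/71

629/71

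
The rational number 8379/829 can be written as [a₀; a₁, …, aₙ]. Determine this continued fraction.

Apply division with remainder until the remainder is 0:
8379 ÷ 829 → quotient 10, remainder 89
829 ÷ 89 → quotient 9, remainder 28
89 ÷ 28 → quotient 3, remainder 5
28 ÷ 5 → quotient 5, remainder 3
5 ÷ 3 → quotient 1, remainder 2
3 ÷ 2 → quotient 1, remainder 1
2 ÷ 1 → quotient 2, remainder 0

[10; 9, 3, 5, 1, 1, 2]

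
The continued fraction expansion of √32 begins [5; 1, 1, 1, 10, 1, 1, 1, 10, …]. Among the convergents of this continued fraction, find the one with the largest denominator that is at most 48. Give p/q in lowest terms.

List convergents until the denominator exceeds the bound:
a_0 = 5: 5/1  (≤ bound)
a_1 = 1: 6/1  (≤ bound)
a_2 = 1: 11/2  (≤ bound)
a_3 = 1: 17/3  (≤ bound)
a_4 = 10: 181/32  (≤ bound)
a_5 = 1: 198/35  (≤ bound)
a_6 = 1: 379/67  (> 48, stop)

198/35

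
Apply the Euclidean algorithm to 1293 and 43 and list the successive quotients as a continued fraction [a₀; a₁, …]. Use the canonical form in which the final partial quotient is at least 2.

Apply division with remainder until the remainder is 0:
1293 = 30·43 + 3, so a_0 = 30
43 = 14·3 + 1, so a_1 = 14
3 = 3·1 + 0, so a_2 = 3

[30; 14, 3]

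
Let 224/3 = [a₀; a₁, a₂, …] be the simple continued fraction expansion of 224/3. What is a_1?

1

Apply division with remainder until the remainder is 0:
224 = 74·3 + 2, so a_0 = 74
3 = 1·2 + 1, so a_1 = 1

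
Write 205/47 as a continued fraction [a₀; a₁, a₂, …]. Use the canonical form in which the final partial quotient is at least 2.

[4; 2, 1, 3, 4]

⌊205/47⌋ = 4, remainder 17
⌊47/17⌋ = 2, remainder 13
⌊17/13⌋ = 1, remainder 4
⌊13/4⌋ = 3, remainder 1
⌊4/1⌋ = 4, remainder 0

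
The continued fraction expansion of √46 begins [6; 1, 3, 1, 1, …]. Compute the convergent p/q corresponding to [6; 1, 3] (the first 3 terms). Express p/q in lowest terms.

27/4

a_0 = 6: 6/1
a_1 = 1: 7/1
a_2 = 3: 27/4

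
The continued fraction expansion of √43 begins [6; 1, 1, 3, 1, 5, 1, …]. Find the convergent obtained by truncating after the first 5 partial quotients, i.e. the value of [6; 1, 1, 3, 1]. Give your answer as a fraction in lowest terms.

Start with 1.
3 + 1/(1/1) = 3 + 1/1 = 4/1
1 + 1/(4/1) = 1 + 1/4 = 5/4
1 + 1/(5/4) = 1 + 4/5 = 9/5
6 + 1/(9/5) = 6 + 5/9 = 59/9

59/9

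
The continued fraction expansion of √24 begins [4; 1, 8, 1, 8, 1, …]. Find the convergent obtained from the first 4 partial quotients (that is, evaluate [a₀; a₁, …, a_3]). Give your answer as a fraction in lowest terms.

49/10

Start with 1.
8 + 1/(1/1) = 8 + 1/1 = 9/1
1 + 1/(9/1) = 1 + 1/9 = 10/9
4 + 1/(10/9) = 4 + 9/10 = 49/10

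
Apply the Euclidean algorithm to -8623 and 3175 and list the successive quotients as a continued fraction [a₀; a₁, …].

[-3; 3, 1, 1, 12, 36]

-8623 = -3·3175 + 902, so a_0 = -3
3175 = 3·902 + 469, so a_1 = 3
902 = 1·469 + 433, so a_2 = 1
469 = 1·433 + 36, so a_3 = 1
433 = 12·36 + 1, so a_4 = 12
36 = 36·1 + 0, so a_5 = 36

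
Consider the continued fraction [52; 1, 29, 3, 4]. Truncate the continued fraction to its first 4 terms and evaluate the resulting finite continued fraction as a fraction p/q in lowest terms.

4820/91

Use the convergent recurrence hₖ = aₖ·hₖ₋₁ + hₖ₋₂ (and likewise for the denominators kₖ):
a_0 = 52: 52/1
a_1 = 1: 53/1
a_2 = 29: 1589/30
a_3 = 3: 4820/91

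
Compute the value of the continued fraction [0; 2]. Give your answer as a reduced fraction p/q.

a_0 = 0: 0/1
a_1 = 2: 1/2

1/2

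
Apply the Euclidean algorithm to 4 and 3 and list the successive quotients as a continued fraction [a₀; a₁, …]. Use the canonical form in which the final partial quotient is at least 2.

[1; 3]

4 ÷ 3 → quotient 1, remainder 1
3 ÷ 1 → quotient 3, remainder 0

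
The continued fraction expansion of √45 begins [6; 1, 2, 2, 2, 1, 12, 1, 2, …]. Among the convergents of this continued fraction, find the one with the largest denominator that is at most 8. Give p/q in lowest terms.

47/7

List convergents until the denominator exceeds the bound:
a_0 = 6: 6/1  (≤ bound)
a_1 = 1: 7/1  (≤ bound)
a_2 = 2: 20/3  (≤ bound)
a_3 = 2: 47/7  (≤ bound)
a_4 = 2: 114/17  (> 8, stop)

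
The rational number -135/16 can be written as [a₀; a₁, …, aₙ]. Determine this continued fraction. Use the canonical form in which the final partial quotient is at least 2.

[-9; 1, 1, 3, 2]

Repeatedly divide and take the remainder:
⌊-135/16⌋ = -9, remainder 9
⌊16/9⌋ = 1, remainder 7
⌊9/7⌋ = 1, remainder 2
⌊7/2⌋ = 3, remainder 1
⌊2/1⌋ = 2, remainder 0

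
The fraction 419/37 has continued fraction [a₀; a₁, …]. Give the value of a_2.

12

419 = 11·37 + 12, so a_0 = 11
37 = 3·12 + 1, so a_1 = 3
12 = 12·1 + 0, so a_2 = 12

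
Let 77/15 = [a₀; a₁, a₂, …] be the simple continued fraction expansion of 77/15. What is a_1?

7

77 = 5·15 + 2, so a_0 = 5
15 = 7·2 + 1, so a_1 = 7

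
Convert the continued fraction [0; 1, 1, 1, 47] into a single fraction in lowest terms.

95/143

Build up convergents one term at a time:
a_0 = 0: 0/1
a_1 = 1: 1/1
a_2 = 1: 1/2
a_3 = 1: 2/3
a_4 = 47: 95/143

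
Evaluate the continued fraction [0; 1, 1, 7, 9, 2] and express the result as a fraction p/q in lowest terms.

a_0 = 0: 0/1
a_1 = 1: 1/1
a_2 = 1: 1/2
a_3 = 7: 8/15
a_4 = 9: 73/137
a_5 = 2: 154/289

154/289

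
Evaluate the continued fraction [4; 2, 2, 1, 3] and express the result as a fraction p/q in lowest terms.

115/26

Work from the innermost term outward:
Start with 3.
1 + 1/(3/1) = 1 + 1/3 = 4/3
2 + 1/(4/3) = 2 + 3/4 = 11/4
2 + 1/(11/4) = 2 + 4/11 = 26/11
4 + 1/(26/11) = 4 + 11/26 = 115/26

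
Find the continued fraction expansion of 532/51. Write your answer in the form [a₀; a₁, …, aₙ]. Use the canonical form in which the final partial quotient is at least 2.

532 = 10·51 + 22, so a_0 = 10
51 = 2·22 + 7, so a_1 = 2
22 = 3·7 + 1, so a_2 = 3
7 = 7·1 + 0, so a_3 = 7

[10; 2, 3, 7]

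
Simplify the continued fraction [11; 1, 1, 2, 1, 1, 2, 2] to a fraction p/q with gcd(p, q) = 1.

Build up convergents one term at a time:
a_0 = 11: 11/1
a_1 = 1: 12/1
a_2 = 1: 23/2
a_3 = 2: 58/5
a_4 = 1: 81/7
a_5 = 1: 139/12
a_6 = 2: 359/31
a_7 = 2: 857/74

857/74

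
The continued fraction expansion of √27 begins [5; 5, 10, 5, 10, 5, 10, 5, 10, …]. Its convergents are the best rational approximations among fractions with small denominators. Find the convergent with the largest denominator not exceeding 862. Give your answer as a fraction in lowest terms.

1351/260

a_0 = 5: 5/1  (≤ bound)
a_1 = 5: 26/5  (≤ bound)
a_2 = 10: 265/51  (≤ bound)
a_3 = 5: 1351/260  (≤ bound)
a_4 = 10: 13775/2651  (> 862, stop)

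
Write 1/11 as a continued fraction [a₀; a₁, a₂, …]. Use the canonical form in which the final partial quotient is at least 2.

[0; 11]

1 = 0·11 + 1, so a_0 = 0
11 = 11·1 + 0, so a_1 = 11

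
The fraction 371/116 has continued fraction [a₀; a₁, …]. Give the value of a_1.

5

Run the Euclidean algorithm, recording each quotient:
⌊371/116⌋ = 3, remainder 23
⌊116/23⌋ = 5, remainder 1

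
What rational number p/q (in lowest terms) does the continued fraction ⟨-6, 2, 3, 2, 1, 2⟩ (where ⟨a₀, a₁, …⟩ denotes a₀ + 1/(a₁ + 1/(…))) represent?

a_0 = -6: -6/1
a_1 = 2: -11/2
a_2 = 3: -39/7
a_3 = 2: -89/16
a_4 = 1: -128/23
a_5 = 2: -345/62

-345/62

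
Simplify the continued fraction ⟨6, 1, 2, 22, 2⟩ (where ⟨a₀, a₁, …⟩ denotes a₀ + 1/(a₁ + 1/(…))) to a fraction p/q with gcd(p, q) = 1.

914/137

Start with 2.
22 + 1/(2/1) = 22 + 1/2 = 45/2
2 + 1/(45/2) = 2 + 2/45 = 92/45
1 + 1/(92/45) = 1 + 45/92 = 137/92
6 + 1/(137/92) = 6 + 92/137 = 914/137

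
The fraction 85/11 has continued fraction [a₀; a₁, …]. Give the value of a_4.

⌊85/11⌋ = 7, remainder 8
⌊11/8⌋ = 1, remainder 3
⌊8/3⌋ = 2, remainder 2
⌊3/2⌋ = 1, remainder 1
⌊2/1⌋ = 2, remainder 0

2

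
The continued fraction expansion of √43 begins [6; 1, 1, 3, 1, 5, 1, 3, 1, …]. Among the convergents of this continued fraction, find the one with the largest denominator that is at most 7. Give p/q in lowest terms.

46/7

a_0 = 6: 6/1  (≤ bound)
a_1 = 1: 7/1  (≤ bound)
a_2 = 1: 13/2  (≤ bound)
a_3 = 3: 46/7  (≤ bound)
a_4 = 1: 59/9  (> 7, stop)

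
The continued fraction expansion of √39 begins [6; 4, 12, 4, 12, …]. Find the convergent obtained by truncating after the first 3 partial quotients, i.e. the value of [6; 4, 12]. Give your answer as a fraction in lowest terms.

306/49

Start with 12.
4 + 1/(12/1) = 4 + 1/12 = 49/12
6 + 1/(49/12) = 6 + 12/49 = 306/49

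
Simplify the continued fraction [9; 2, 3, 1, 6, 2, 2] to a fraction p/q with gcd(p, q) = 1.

3050/323

Start with 2.
2 + 1/(2/1) = 2 + 1/2 = 5/2
6 + 1/(5/2) = 6 + 2/5 = 32/5
1 + 1/(32/5) = 1 + 5/32 = 37/32
3 + 1/(37/32) = 3 + 32/37 = 143/37
2 + 1/(143/37) = 2 + 37/143 = 323/143
9 + 1/(323/143) = 9 + 143/323 = 3050/323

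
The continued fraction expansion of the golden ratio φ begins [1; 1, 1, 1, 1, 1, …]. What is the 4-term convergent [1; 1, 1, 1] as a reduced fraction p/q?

5/3

a_0 = 1: 1/1
a_1 = 1: 2/1
a_2 = 1: 3/2
a_3 = 1: 5/3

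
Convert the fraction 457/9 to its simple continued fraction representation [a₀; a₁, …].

457 = 50·9 + 7, so a_0 = 50
9 = 1·7 + 2, so a_1 = 1
7 = 3·2 + 1, so a_2 = 3
2 = 2·1 + 0, so a_3 = 2

[50; 1, 3, 2]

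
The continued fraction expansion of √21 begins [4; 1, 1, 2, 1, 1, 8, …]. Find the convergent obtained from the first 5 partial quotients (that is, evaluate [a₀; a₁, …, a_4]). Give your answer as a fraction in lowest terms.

32/7

Build up convergents one term at a time:
a_0 = 4: 4/1
a_1 = 1: 5/1
a_2 = 1: 9/2
a_3 = 2: 23/5
a_4 = 1: 32/7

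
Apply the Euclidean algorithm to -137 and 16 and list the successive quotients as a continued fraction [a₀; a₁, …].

⌊-137/16⌋ = -9, remainder 7
⌊16/7⌋ = 2, remainder 2
⌊7/2⌋ = 3, remainder 1
⌊2/1⌋ = 2, remainder 0

[-9; 2, 3, 2]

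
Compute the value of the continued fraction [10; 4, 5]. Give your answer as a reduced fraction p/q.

215/21

a_0 = 10: 10/1
a_1 = 4: 41/4
a_2 = 5: 215/21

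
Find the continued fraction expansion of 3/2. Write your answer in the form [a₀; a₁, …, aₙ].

⌊3/2⌋ = 1, remainder 1
⌊2/1⌋ = 2, remainder 0

[1; 2]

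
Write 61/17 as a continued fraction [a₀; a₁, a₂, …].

[3; 1, 1, 2, 3]

Apply division with remainder until the remainder is 0:
61 = 3·17 + 10, so a_0 = 3
17 = 1·10 + 7, so a_1 = 1
10 = 1·7 + 3, so a_2 = 1
7 = 2·3 + 1, so a_3 = 2
3 = 3·1 + 0, so a_4 = 3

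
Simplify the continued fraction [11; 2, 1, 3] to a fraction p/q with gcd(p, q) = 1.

Work from the innermost term outward:
Start with 3.
1 + 1/(3/1) = 1 + 1/3 = 4/3
2 + 1/(4/3) = 2 + 3/4 = 11/4
11 + 1/(11/4) = 11 + 4/11 = 125/11

125/11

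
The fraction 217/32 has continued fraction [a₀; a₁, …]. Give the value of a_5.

3

217 ÷ 32 → quotient 6, remainder 25
32 ÷ 25 → quotient 1, remainder 7
25 ÷ 7 → quotient 3, remainder 4
7 ÷ 4 → quotient 1, remainder 3
4 ÷ 3 → quotient 1, remainder 1
3 ÷ 1 → quotient 3, remainder 0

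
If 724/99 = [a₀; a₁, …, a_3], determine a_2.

5

⌊724/99⌋ = 7, remainder 31
⌊99/31⌋ = 3, remainder 6
⌊31/6⌋ = 5, remainder 1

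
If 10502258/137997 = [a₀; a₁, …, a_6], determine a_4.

9

Apply division with remainder until the remainder is 0:
10502258 = 76·137997 + 14486, so a_0 = 76
137997 = 9·14486 + 7623, so a_1 = 9
14486 = 1·7623 + 6863, so a_2 = 1
7623 = 1·6863 + 760, so a_3 = 1
6863 = 9·760 + 23, so a_4 = 9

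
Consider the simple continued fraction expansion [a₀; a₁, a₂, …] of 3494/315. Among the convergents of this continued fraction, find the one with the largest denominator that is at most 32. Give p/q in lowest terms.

a_0 = 11: 11/1  (≤ bound)
a_1 = 10: 111/10  (≤ bound)
a_2 = 1: 122/11  (≤ bound)
a_3 = 6: 843/76  (> 32, stop)

122/11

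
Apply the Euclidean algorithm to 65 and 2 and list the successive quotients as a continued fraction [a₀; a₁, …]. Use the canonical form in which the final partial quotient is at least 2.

[32; 2]

Apply division with remainder until the remainder is 0:
⌊65/2⌋ = 32, remainder 1
⌊2/1⌋ = 2, remainder 0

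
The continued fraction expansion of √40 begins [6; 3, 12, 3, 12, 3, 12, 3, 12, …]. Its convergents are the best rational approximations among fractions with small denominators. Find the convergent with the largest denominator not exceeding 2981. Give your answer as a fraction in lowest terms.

a_0 = 6: 6/1  (≤ bound)
a_1 = 3: 19/3  (≤ bound)
a_2 = 12: 234/37  (≤ bound)
a_3 = 3: 721/114  (≤ bound)
a_4 = 12: 8886/1405  (≤ bound)
a_5 = 3: 27379/4329  (> 2981, stop)

8886/1405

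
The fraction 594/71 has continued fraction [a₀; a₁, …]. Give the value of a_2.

1

Run the Euclidean algorithm, recording each quotient:
⌊594/71⌋ = 8, remainder 26
⌊71/26⌋ = 2, remainder 19
⌊26/19⌋ = 1, remainder 7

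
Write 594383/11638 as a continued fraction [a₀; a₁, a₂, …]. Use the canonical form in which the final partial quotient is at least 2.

594383 = 51·11638 + 845, so a_0 = 51
11638 = 13·845 + 653, so a_1 = 13
845 = 1·653 + 192, so a_2 = 1
653 = 3·192 + 77, so a_3 = 3
192 = 2·77 + 38, so a_4 = 2
77 = 2·38 + 1, so a_5 = 2
38 = 38·1 + 0, so a_6 = 38

[51; 13, 1, 3, 2, 2, 38]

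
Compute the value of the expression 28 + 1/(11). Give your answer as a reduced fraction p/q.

309/11

Compute successive convergents:
a_0 = 28: 28/1
a_1 = 11: 309/11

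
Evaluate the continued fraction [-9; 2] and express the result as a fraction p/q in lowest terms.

Start with 2.
-9 + 1/(2/1) = -9 + 1/2 = -17/2

-17/2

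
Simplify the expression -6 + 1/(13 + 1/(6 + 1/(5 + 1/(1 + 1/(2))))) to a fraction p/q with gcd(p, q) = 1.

Work from the innermost term outward:
Start with 2.
1 + 1/(2/1) = 1 + 1/2 = 3/2
5 + 1/(3/2) = 5 + 2/3 = 17/3
6 + 1/(17/3) = 6 + 3/17 = 105/17
13 + 1/(105/17) = 13 + 17/105 = 1382/105
-6 + 1/(1382/105) = -6 + 105/1382 = -8187/1382

-8187/1382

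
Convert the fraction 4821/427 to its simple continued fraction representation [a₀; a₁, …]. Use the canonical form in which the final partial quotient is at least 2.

Repeatedly divide and take the remainder:
⌊4821/427⌋ = 11, remainder 124
⌊427/124⌋ = 3, remainder 55
⌊124/55⌋ = 2, remainder 14
⌊55/14⌋ = 3, remainder 13
⌊14/13⌋ = 1, remainder 1
⌊13/1⌋ = 13, remainder 0

[11; 3, 2, 3, 1, 13]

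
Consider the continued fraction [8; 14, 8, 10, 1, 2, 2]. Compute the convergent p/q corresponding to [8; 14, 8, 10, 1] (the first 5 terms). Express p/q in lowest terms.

10145/1257

Start with 1.
10 + 1/(1/1) = 10 + 1/1 = 11/1
8 + 1/(11/1) = 8 + 1/11 = 89/11
14 + 1/(89/11) = 14 + 11/89 = 1257/89
8 + 1/(1257/89) = 8 + 89/1257 = 10145/1257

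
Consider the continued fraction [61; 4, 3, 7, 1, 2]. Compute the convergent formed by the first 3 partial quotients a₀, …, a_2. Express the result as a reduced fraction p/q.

Use the convergent recurrence hₖ = aₖ·hₖ₋₁ + hₖ₋₂ (and likewise for the denominators kₖ):
a_0 = 61: 61/1
a_1 = 4: 245/4
a_2 = 3: 796/13

796/13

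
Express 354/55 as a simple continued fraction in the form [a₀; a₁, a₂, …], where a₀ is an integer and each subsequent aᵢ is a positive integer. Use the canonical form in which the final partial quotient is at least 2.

Run the Euclidean algorithm, recording each quotient:
⌊354/55⌋ = 6, remainder 24
⌊55/24⌋ = 2, remainder 7
⌊24/7⌋ = 3, remainder 3
⌊7/3⌋ = 2, remainder 1
⌊3/1⌋ = 3, remainder 0

[6; 2, 3, 2, 3]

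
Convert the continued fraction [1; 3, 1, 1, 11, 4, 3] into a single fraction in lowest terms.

a_0 = 1: 1/1
a_1 = 3: 4/3
a_2 = 1: 5/4
a_3 = 1: 9/7
a_4 = 11: 104/81
a_5 = 4: 425/331
a_6 = 3: 1379/1074

1379/1074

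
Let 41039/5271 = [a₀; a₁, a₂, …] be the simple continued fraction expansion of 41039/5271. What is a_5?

53

Apply division with remainder until the remainder is 0:
41039 ÷ 5271 → quotient 7, remainder 4142
5271 ÷ 4142 → quotient 1, remainder 1129
4142 ÷ 1129 → quotient 3, remainder 755
1129 ÷ 755 → quotient 1, remainder 374
755 ÷ 374 → quotient 2, remainder 7
374 ÷ 7 → quotient 53, remainder 3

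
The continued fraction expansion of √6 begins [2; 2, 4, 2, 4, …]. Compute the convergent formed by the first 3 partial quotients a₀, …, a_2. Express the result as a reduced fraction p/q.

Start with 4.
2 + 1/(4/1) = 2 + 1/4 = 9/4
2 + 1/(9/4) = 2 + 4/9 = 22/9

22/9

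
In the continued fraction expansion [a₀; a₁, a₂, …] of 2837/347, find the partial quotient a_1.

5

2837 ÷ 347 → quotient 8, remainder 61
347 ÷ 61 → quotient 5, remainder 42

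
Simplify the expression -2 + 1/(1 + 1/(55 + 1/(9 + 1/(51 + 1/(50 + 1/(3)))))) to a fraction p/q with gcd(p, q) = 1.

-3968463/3898976

Start with 3.
50 + 1/(3/1) = 50 + 1/3 = 151/3
51 + 1/(151/3) = 51 + 3/151 = 7704/151
9 + 1/(7704/151) = 9 + 151/7704 = 69487/7704
55 + 1/(69487/7704) = 55 + 7704/69487 = 3829489/69487
1 + 1/(3829489/69487) = 1 + 69487/3829489 = 3898976/3829489
-2 + 1/(3898976/3829489) = -2 + 3829489/3898976 = -3968463/3898976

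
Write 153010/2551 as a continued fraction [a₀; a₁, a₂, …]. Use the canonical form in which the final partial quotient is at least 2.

[59; 1, 50, 50]

⌊153010/2551⌋ = 59, remainder 2501
⌊2551/2501⌋ = 1, remainder 50
⌊2501/50⌋ = 50, remainder 1
⌊50/1⌋ = 50, remainder 0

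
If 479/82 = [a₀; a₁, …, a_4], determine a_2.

Apply division with remainder until the remainder is 0:
479 = 5·82 + 69, so a_0 = 5
82 = 1·69 + 13, so a_1 = 1
69 = 5·13 + 4, so a_2 = 5

5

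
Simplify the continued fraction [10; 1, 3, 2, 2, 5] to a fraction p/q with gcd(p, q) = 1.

1282/119

Collapse the nested fraction from the inside out:
Start with 5.
2 + 1/(5/1) = 2 + 1/5 = 11/5
2 + 1/(11/5) = 2 + 5/11 = 27/11
3 + 1/(27/11) = 3 + 11/27 = 92/27
1 + 1/(92/27) = 1 + 27/92 = 119/92
10 + 1/(119/92) = 10 + 92/119 = 1282/119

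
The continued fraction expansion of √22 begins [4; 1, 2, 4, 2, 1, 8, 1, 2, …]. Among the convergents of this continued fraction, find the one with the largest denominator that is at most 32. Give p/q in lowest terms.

136/29

a_0 = 4: 4/1  (≤ bound)
a_1 = 1: 5/1  (≤ bound)
a_2 = 2: 14/3  (≤ bound)
a_3 = 4: 61/13  (≤ bound)
a_4 = 2: 136/29  (≤ bound)
a_5 = 1: 197/42  (> 32, stop)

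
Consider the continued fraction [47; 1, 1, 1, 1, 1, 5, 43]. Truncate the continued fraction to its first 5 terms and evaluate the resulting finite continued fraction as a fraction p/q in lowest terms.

Start with 1.
1 + 1/(1/1) = 1 + 1/1 = 2/1
1 + 1/(2/1) = 1 + 1/2 = 3/2
1 + 1/(3/2) = 1 + 2/3 = 5/3
47 + 1/(5/3) = 47 + 3/5 = 238/5

238/5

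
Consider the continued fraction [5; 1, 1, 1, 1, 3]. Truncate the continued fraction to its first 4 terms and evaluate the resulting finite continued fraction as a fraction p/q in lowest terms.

a_0 = 5: 5/1
a_1 = 1: 6/1
a_2 = 1: 11/2
a_3 = 1: 17/3

17/3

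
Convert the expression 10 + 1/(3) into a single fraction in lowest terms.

Start with 3.
10 + 1/(3/1) = 10 + 1/3 = 31/3

31/3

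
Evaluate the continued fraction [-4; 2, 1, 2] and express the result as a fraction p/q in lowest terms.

-29/8

Collapse the nested fraction from the inside out:
Start with 2.
1 + 1/(2/1) = 1 + 1/2 = 3/2
2 + 1/(3/2) = 2 + 2/3 = 8/3
-4 + 1/(8/3) = -4 + 3/8 = -29/8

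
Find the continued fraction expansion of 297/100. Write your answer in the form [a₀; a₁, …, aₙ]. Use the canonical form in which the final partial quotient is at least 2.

⌊297/100⌋ = 2, remainder 97
⌊100/97⌋ = 1, remainder 3
⌊97/3⌋ = 32, remainder 1
⌊3/1⌋ = 3, remainder 0

[2; 1, 32, 3]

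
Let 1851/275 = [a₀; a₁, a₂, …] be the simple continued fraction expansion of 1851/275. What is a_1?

1

1851 = 6·275 + 201, so a_0 = 6
275 = 1·201 + 74, so a_1 = 1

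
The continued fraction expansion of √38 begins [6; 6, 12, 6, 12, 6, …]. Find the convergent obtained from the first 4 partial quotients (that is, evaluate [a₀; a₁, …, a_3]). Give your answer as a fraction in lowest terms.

2737/444

Start with 6.
12 + 1/(6/1) = 12 + 1/6 = 73/6
6 + 1/(73/6) = 6 + 6/73 = 444/73
6 + 1/(444/73) = 6 + 73/444 = 2737/444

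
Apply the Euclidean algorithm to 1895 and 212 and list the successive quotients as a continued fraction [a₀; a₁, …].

Apply division with remainder until the remainder is 0:
⌊1895/212⌋ = 8, remainder 199
⌊212/199⌋ = 1, remainder 13
⌊199/13⌋ = 15, remainder 4
⌊13/4⌋ = 3, remainder 1
⌊4/1⌋ = 4, remainder 0

[8; 1, 15, 3, 4]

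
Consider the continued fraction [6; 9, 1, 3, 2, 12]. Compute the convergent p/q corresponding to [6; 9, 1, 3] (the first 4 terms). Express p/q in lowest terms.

a_0 = 6: 6/1
a_1 = 9: 55/9
a_2 = 1: 61/10
a_3 = 3: 238/39

238/39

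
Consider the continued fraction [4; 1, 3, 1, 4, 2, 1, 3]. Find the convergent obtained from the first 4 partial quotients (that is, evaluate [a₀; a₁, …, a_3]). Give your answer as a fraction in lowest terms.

24/5

Use the convergent recurrence hₖ = aₖ·hₖ₋₁ + hₖ₋₂ (and likewise for the denominators kₖ):
a_0 = 4: 4/1
a_1 = 1: 5/1
a_2 = 3: 19/4
a_3 = 1: 24/5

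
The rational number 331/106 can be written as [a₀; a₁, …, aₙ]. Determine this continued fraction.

Apply division with remainder until the remainder is 0:
⌊331/106⌋ = 3, remainder 13
⌊106/13⌋ = 8, remainder 2
⌊13/2⌋ = 6, remainder 1
⌊2/1⌋ = 2, remainder 0

[3; 8, 6, 2]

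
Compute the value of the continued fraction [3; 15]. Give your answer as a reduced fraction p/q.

46/15

Work from the innermost term outward:
Start with 15.
3 + 1/(15/1) = 3 + 1/15 = 46/15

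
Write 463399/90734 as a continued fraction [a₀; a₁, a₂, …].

[5; 9, 3, 15, 9, 7, 1, 2]

463399 = 5·90734 + 9729, so a_0 = 5
90734 = 9·9729 + 3173, so a_1 = 9
9729 = 3·3173 + 210, so a_2 = 3
3173 = 15·210 + 23, so a_3 = 15
210 = 9·23 + 3, so a_4 = 9
23 = 7·3 + 2, so a_5 = 7
3 = 1·2 + 1, so a_6 = 1
2 = 2·1 + 0, so a_7 = 2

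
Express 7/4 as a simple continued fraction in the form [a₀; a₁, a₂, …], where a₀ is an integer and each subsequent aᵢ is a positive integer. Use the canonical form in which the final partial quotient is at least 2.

Apply division with remainder until the remainder is 0:
7 = 1·4 + 3, so a_0 = 1
4 = 1·3 + 1, so a_1 = 1
3 = 3·1 + 0, so a_2 = 3

[1; 1, 3]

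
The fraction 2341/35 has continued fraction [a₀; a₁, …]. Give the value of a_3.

2341 ÷ 35 → quotient 66, remainder 31
35 ÷ 31 → quotient 1, remainder 4
31 ÷ 4 → quotient 7, remainder 3
4 ÷ 3 → quotient 1, remainder 1

1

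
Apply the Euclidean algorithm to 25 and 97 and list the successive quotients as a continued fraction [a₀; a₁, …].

Apply division with remainder until the remainder is 0:
⌊25/97⌋ = 0, remainder 25
⌊97/25⌋ = 3, remainder 22
⌊25/22⌋ = 1, remainder 3
⌊22/3⌋ = 7, remainder 1
⌊3/1⌋ = 3, remainder 0

[0; 3, 1, 7, 3]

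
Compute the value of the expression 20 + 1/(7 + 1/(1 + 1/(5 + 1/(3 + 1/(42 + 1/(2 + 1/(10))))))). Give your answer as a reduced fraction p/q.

a_0 = 20: 20/1
a_1 = 7: 141/7
a_2 = 1: 161/8
a_3 = 5: 946/47
a_4 = 3: 2999/149
a_5 = 42: 126904/6305
a_6 = 2: 256807/12759
a_7 = 10: 2694974/133895

2694974/133895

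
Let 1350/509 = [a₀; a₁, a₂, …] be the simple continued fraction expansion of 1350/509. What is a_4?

7

Repeatedly divide and take the remainder:
1350 = 2·509 + 332, so a_0 = 2
509 = 1·332 + 177, so a_1 = 1
332 = 1·177 + 155, so a_2 = 1
177 = 1·155 + 22, so a_3 = 1
155 = 7·22 + 1, so a_4 = 7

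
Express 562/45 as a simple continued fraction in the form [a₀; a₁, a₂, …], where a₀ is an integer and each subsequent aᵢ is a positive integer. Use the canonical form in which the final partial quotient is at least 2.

[12; 2, 22]

Run the Euclidean algorithm, recording each quotient:
562 = 12·45 + 22, so a_0 = 12
45 = 2·22 + 1, so a_1 = 2
22 = 22·1 + 0, so a_2 = 22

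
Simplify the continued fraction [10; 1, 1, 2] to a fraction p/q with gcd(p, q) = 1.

53/5

Start with 2.
1 + 1/(2/1) = 1 + 1/2 = 3/2
1 + 1/(3/2) = 1 + 2/3 = 5/3
10 + 1/(5/3) = 10 + 3/5 = 53/5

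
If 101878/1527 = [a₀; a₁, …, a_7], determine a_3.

Run the Euclidean algorithm, recording each quotient:
101878 = 66·1527 + 1096, so a_0 = 66
1527 = 1·1096 + 431, so a_1 = 1
1096 = 2·431 + 234, so a_2 = 2
431 = 1·234 + 197, so a_3 = 1

1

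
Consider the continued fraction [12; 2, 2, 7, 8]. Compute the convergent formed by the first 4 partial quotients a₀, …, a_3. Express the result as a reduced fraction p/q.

a_0 = 12: 12/1
a_1 = 2: 25/2
a_2 = 2: 62/5
a_3 = 7: 459/37

459/37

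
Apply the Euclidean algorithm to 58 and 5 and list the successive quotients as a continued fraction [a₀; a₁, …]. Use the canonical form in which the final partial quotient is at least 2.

[11; 1, 1, 2]

Run the Euclidean algorithm, recording each quotient:
58 = 11·5 + 3, so a_0 = 11
5 = 1·3 + 2, so a_1 = 1
3 = 1·2 + 1, so a_2 = 1
2 = 2·1 + 0, so a_3 = 2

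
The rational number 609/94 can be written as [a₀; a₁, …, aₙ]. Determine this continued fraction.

Run the Euclidean algorithm, recording each quotient:
609 = 6·94 + 45, so a_0 = 6
94 = 2·45 + 4, so a_1 = 2
45 = 11·4 + 1, so a_2 = 11
4 = 4·1 + 0, so a_3 = 4

[6; 2, 11, 4]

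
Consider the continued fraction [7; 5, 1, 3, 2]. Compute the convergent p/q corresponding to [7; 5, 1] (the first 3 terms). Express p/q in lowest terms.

a_0 = 7: 7/1
a_1 = 5: 36/5
a_2 = 1: 43/6

43/6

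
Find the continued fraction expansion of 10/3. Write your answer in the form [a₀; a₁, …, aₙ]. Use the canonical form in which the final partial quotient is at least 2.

[3; 3]

⌊10/3⌋ = 3, remainder 1
⌊3/1⌋ = 3, remainder 0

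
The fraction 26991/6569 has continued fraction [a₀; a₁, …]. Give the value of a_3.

26991 = 4·6569 + 715, so a_0 = 4
6569 = 9·715 + 134, so a_1 = 9
715 = 5·134 + 45, so a_2 = 5
134 = 2·45 + 44, so a_3 = 2

2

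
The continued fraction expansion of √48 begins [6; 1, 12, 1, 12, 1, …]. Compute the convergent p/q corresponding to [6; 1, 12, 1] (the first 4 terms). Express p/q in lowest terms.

Compute successive convergents:
a_0 = 6: 6/1
a_1 = 1: 7/1
a_2 = 12: 90/13
a_3 = 1: 97/14

97/14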